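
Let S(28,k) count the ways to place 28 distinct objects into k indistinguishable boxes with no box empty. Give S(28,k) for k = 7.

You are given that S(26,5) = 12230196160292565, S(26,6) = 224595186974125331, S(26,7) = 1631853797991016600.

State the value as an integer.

row 27: T[27][6]=6·224595186974125331+12230196160292565=1359801318005044551  T[27][7]=7·1631853797991016600+224595186974125331=11647571772911241531
row 28: T[28][7]=7·11647571772911241531+1359801318005044551=82892803728383735268
Read S(28,7) = 82892803728383735268.

82892803728383735268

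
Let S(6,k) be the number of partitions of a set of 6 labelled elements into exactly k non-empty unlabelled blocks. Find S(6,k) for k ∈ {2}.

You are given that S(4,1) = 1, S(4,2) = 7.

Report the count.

@5  (5,1):1·1+0→1, (5,2):7·2+1→15
@6  (6,2):15·2+1→31
Read S(6,2) = 31.

31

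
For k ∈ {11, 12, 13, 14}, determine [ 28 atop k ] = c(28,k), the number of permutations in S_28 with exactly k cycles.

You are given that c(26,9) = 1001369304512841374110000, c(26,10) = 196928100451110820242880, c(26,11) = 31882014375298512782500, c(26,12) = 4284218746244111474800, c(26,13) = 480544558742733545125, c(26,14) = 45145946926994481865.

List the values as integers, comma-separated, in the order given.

r27: T_27,10=26×196928100451110820242880+1001369304512841374110000=6121499916241722700424880; T_27,11=26×31882014375298512782500+196928100451110820242880=1025860474208872152587880; T_27,12=26×4284218746244111474800+31882014375298512782500=143271701777645411127300; T_27,13=26×480544558742733545125+4284218746244111474800=16778377273555183648050; T_27,14=26×45145946926994481865+480544558742733545125=1654339178844590073615
r28: T_28,11=27×1025860474208872152587880+6121499916241722700424880=33819732719881270820297640; T_28,12=27×143271701777645411127300+1025860474208872152587880=4894196422205298253024980; T_28,13=27×16778377273555183648050+143271701777645411127300=596287888163635369624650; T_28,14=27×1654339178844590073615+16778377273555183648050=61445535102359115635655
Read c(28,11) = 33819732719881270820297640, c(28,12) = 4894196422205298253024980, c(28,13) = 596287888163635369624650, c(28,14) = 61445535102359115635655.

33819732719881270820297640, 4894196422205298253024980, 596287888163635369624650, 61445535102359115635655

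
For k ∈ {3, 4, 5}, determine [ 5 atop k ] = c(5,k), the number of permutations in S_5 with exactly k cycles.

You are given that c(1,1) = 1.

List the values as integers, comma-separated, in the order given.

35, 10, 1

row 2: T[2][1]=1·1+0=1  T[2][2]=1·0+1=1
row 3: T[3][1]=2·1+0=2  T[3][2]=2·1+1=3  T[3][3]=2·0+1=1
row 4: T[4][2]=3·3+2=11  T[4][3]=3·1+3=6  T[4][4]=3·0+1=1
row 5: T[5][3]=4·6+11=35  T[5][4]=4·1+6=10  T[5][5]=4·0+1=1
Read c(5,3) = 35, c(5,4) = 10, c(5,5) = 1.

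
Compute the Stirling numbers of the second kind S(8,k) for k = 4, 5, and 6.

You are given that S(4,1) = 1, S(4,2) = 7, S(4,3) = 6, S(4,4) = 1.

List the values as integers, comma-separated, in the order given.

@5  (5,1):1·1+0→1, (5,2):7·2+1→15, (5,3):6·3+7→25, (5,4):1·4+6→10, (5,5):0·5+1→1
@6  (6,2):15·2+1→31, (6,3):25·3+15→90, (6,4):10·4+25→65, (6,5):1·5+10→15, (6,6):0·6+1→1
@7  (7,3):90·3+31→301, (7,4):65·4+90→350, (7,5):15·5+65→140, (7,6):1·6+15→21
@8  (8,4):350·4+301→1701, (8,5):140·5+350→1050, (8,6):21·6+140→266
Read S(8,4) = 1701, S(8,5) = 1050, S(8,6) = 266.

1701, 1050, 266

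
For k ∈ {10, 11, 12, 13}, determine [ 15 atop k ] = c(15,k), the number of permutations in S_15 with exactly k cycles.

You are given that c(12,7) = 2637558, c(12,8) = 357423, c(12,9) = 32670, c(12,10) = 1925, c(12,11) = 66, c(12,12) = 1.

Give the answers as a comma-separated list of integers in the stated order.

[13] T[13,8]:12*357423+2637558=6926634 · T[13,9]:12*32670+357423=749463 · T[13,10]:12*1925+32670=55770 · T[13,11]:12*66+1925=2717 · T[13,12]:12*1+66=78 · T[13,13]:12*0+1=1
[14] T[14,9]:13*749463+6926634=16669653 · T[14,10]:13*55770+749463=1474473 · T[14,11]:13*2717+55770=91091 · T[14,12]:13*78+2717=3731 · T[14,13]:13*1+78=91
[15] T[15,10]:14*1474473+16669653=37312275 · T[15,11]:14*91091+1474473=2749747 · T[15,12]:14*3731+91091=143325 · T[15,13]:14*91+3731=5005
Read c(15,10) = 37312275, c(15,11) = 2749747, c(15,12) = 143325, c(15,13) = 5005.

37312275, 2749747, 143325, 5005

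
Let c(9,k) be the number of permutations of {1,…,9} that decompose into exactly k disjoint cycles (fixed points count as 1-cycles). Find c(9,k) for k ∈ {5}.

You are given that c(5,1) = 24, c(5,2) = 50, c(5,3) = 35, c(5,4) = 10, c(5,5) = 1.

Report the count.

22449

r6: T_6,2=5×50+24=274; T_6,3=5×35+50=225; T_6,4=5×10+35=85; T_6,5=5×1+10=15
r7: T_7,3=6×225+274=1624; T_7,4=6×85+225=735; T_7,5=6×15+85=175
r8: T_8,4=7×735+1624=6769; T_8,5=7×175+735=1960
r9: T_9,5=8×1960+6769=22449
Read c(9,5) = 22449.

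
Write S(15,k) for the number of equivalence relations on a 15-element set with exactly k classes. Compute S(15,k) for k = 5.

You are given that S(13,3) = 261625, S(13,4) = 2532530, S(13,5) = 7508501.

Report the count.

i=14: T(14,4)=261625+4·2532530=10391745 | T(14,5)=2532530+5·7508501=40075035
i=15: T(15,5)=10391745+5·40075035=210766920
Read S(15,5) = 210766920.

210766920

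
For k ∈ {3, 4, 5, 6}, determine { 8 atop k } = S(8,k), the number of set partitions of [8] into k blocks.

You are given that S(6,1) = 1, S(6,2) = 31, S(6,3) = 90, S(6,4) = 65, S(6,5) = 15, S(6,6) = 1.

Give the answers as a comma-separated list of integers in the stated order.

@7  (7,2):31·2+1→63, (7,3):90·3+31→301, (7,4):65·4+90→350, (7,5):15·5+65→140, (7,6):1·6+15→21
@8  (8,3):301·3+63→966, (8,4):350·4+301→1701, (8,5):140·5+350→1050, (8,6):21·6+140→266
Read S(8,3) = 966, S(8,4) = 1701, S(8,5) = 1050, S(8,6) = 266.

966, 1701, 1050, 266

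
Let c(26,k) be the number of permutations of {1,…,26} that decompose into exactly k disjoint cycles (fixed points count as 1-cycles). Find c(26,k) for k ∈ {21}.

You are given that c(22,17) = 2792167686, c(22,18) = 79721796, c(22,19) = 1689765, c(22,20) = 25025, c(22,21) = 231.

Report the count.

17247104875

i=23: T(23,18)=2792167686+22·79721796=4546047198 | T(23,19)=79721796+22·1689765=116896626 | T(23,20)=1689765+22·25025=2240315 | T(23,21)=25025+22·231=30107
i=24: T(24,19)=4546047198+23·116896626=7234669596 | T(24,20)=116896626+23·2240315=168423871 | T(24,21)=2240315+23·30107=2932776
i=25: T(25,20)=7234669596+24·168423871=11276842500 | T(25,21)=168423871+24·2932776=238810495
i=26: T(26,21)=11276842500+25·238810495=17247104875
Read c(26,21) = 17247104875.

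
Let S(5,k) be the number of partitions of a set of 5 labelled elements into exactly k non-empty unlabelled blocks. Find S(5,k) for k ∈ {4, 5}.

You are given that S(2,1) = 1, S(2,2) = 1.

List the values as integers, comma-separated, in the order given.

row 3: T[3][2]=2·1+1=3  T[3][3]=3·0+1=1
row 4: T[4][3]=3·1+3=6  T[4][4]=4·0+1=1
row 5: T[5][4]=4·1+6=10  T[5][5]=5·0+1=1
Read S(5,4) = 10, S(5,5) = 1.

10, 1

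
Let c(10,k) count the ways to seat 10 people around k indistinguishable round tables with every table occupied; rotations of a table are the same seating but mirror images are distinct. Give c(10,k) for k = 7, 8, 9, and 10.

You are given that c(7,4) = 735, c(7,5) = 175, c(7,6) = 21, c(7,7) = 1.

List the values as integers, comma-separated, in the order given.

9450, 870, 45, 1

r8: T_8,5=7×175+735=1960; T_8,6=7×21+175=322; T_8,7=7×1+21=28; T_8,8=7×0+1=1
r9: T_9,6=8×322+1960=4536; T_9,7=8×28+322=546; T_9,8=8×1+28=36; T_9,9=8×0+1=1
r10: T_10,7=9×546+4536=9450; T_10,8=9×36+546=870; T_10,9=9×1+36=45; T_10,10=9×0+1=1
Read c(10,7) = 9450, c(10,8) = 870, c(10,9) = 45, c(10,10) = 1.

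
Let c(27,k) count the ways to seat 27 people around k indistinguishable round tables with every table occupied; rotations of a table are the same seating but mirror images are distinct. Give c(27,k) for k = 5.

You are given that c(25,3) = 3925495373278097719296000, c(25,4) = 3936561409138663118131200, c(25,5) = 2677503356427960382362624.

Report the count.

r26: T_26,4=25×3936561409138663118131200+3925495373278097719296000=102339530601744675672576000; T_26,5=25×2677503356427960382362624+3936561409138663118131200=70874145319837672677196800
r27: T_27,5=26×70874145319837672677196800+102339530601744675672576000=1945067308917524165279692800
Read c(27,5) = 1945067308917524165279692800.

1945067308917524165279692800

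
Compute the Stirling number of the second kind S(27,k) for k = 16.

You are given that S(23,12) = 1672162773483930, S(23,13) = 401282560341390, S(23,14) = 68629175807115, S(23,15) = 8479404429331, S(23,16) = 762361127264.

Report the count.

294063066070824960

i=24: T(24,13)=1672162773483930+13·401282560341390=6888836057922000 | T(24,14)=401282560341390+14·68629175807115=1362091021641000 | T(24,15)=68629175807115+15·8479404429331=195820242247080 | T(24,16)=8479404429331+16·762361127264=20677182465555
i=25: T(25,14)=6888836057922000+14·1362091021641000=25958110360896000 | T(25,15)=1362091021641000+15·195820242247080=4299394655347200 | T(25,16)=195820242247080+16·20677182465555=526655161695960
i=26: T(26,15)=25958110360896000+15·4299394655347200=90449030191104000 | T(26,16)=4299394655347200+16·526655161695960=12725877242482560
i=27: T(27,16)=90449030191104000+16·12725877242482560=294063066070824960
Read S(27,16) = 294063066070824960.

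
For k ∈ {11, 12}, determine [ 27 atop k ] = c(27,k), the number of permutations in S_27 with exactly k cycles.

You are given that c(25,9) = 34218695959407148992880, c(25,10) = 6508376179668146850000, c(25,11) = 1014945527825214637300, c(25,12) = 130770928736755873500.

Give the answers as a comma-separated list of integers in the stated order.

1025860474208872152587880, 143271701777645411127300

[26] T[26,10]:25*6508376179668146850000+34218695959407148992880=196928100451110820242880 · T[26,11]:25*1014945527825214637300+6508376179668146850000=31882014375298512782500 · T[26,12]:25*130770928736755873500+1014945527825214637300=4284218746244111474800
[27] T[27,11]:26*31882014375298512782500+196928100451110820242880=1025860474208872152587880 · T[27,12]:26*4284218746244111474800+31882014375298512782500=143271701777645411127300
Read c(27,11) = 1025860474208872152587880, c(27,12) = 143271701777645411127300.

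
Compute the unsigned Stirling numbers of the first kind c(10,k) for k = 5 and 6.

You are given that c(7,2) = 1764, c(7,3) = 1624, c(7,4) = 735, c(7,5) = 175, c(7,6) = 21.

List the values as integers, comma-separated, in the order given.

269325, 63273

i=8: T(8,3)=1764+7·1624=13132 | T(8,4)=1624+7·735=6769 | T(8,5)=735+7·175=1960 | T(8,6)=175+7·21=322
i=9: T(9,4)=13132+8·6769=67284 | T(9,5)=6769+8·1960=22449 | T(9,6)=1960+8·322=4536
i=10: T(10,5)=67284+9·22449=269325 | T(10,6)=22449+9·4536=63273
Read c(10,5) = 269325, c(10,6) = 63273.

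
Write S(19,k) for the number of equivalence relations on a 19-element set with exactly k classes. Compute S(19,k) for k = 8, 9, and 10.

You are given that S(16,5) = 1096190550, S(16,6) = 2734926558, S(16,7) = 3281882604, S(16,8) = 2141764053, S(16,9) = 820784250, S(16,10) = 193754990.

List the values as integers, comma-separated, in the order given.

1709751003480, 1144614626805, 477297033785

i=17: T(17,6)=1096190550+6·2734926558=17505749898 | T(17,7)=2734926558+7·3281882604=25708104786 | T(17,8)=3281882604+8·2141764053=20415995028 | T(17,9)=2141764053+9·820784250=9528822303 | T(17,10)=820784250+10·193754990=2758334150
i=18: T(18,7)=17505749898+7·25708104786=197462483400 | T(18,8)=25708104786+8·20415995028=189036065010 | T(18,9)=20415995028+9·9528822303=106175395755 | T(18,10)=9528822303+10·2758334150=37112163803
i=19: T(19,8)=197462483400+8·189036065010=1709751003480 | T(19,9)=189036065010+9·106175395755=1144614626805 | T(19,10)=106175395755+10·37112163803=477297033785
Read S(19,8) = 1709751003480, S(19,9) = 1144614626805, S(19,10) = 477297033785.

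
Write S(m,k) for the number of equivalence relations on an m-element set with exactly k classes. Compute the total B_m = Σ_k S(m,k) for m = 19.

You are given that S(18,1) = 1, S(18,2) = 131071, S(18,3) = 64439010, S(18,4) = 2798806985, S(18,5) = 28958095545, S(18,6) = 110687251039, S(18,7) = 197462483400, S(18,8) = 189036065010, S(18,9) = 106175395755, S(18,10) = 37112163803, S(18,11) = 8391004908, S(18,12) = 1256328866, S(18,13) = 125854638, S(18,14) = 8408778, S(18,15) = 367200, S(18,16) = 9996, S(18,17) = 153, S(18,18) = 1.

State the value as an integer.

5832742205057

[19] T[19,1]:1*1+0=1 · T[19,2]:2*131071+1=262143 · T[19,3]:3*64439010+131071=193448101 · T[19,4]:4*2798806985+64439010=11259666950 · T[19,5]:5*28958095545+2798806985=147589284710 · T[19,6]:6*110687251039+28958095545=693081601779 · T[19,7]:7*197462483400+110687251039=1492924634839 · T[19,8]:8*189036065010+197462483400=1709751003480 · T[19,9]:9*106175395755+189036065010=1144614626805 · T[19,10]:10*37112163803+106175395755=477297033785 · T[19,11]:11*8391004908+37112163803=129413217791 · T[19,12]:12*1256328866+8391004908=23466951300 · T[19,13]:13*125854638+1256328866=2892439160 · T[19,14]:14*8408778+125854638=243577530 · T[19,15]:15*367200+8408778=13916778 · T[19,16]:16*9996+367200=527136 · T[19,17]:17*153+9996=12597 · T[19,18]:18*1+153=171 · T[19,19]:19*0+1=1
B_19 = ΣS(19,k) = 1+262143+193448101+11259666950+147589284710+693081601779+1492924634839+1709751003480+1144614626805+477297033785+129413217791+23466951300+2892439160+243577530+13916778+527136+12597+171+1 = 5832742205057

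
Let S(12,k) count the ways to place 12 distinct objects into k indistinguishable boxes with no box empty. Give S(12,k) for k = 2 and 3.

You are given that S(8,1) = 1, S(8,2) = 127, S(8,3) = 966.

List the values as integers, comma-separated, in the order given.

2047, 86526

[9] T[9,1]:1*1+0=1 · T[9,2]:2*127+1=255 · T[9,3]:3*966+127=3025
[10] T[10,1]:1*1+0=1 · T[10,2]:2*255+1=511 · T[10,3]:3*3025+255=9330
[11] T[11,1]:1*1+0=1 · T[11,2]:2*511+1=1023 · T[11,3]:3*9330+511=28501
[12] T[12,2]:2*1023+1=2047 · T[12,3]:3*28501+1023=86526
Read S(12,2) = 2047, S(12,3) = 86526.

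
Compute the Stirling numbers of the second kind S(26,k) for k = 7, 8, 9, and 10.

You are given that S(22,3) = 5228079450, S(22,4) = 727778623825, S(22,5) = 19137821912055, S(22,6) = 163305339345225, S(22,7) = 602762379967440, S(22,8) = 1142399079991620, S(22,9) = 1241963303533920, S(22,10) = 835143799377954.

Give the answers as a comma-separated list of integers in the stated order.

1631853797991016600, 5749622251945664950, 11201516780955125625, 13199555372846848005

row 23: T[23][4]=4·727778623825+5228079450=2916342574750  T[23][5]=5·19137821912055+727778623825=96416888184100  T[23][6]=6·163305339345225+19137821912055=998969857983405  T[23][7]=7·602762379967440+163305339345225=4382641999117305  T[23][8]=8·1142399079991620+602762379967440=9741955019900400  T[23][9]=9·1241963303533920+1142399079991620=12320068811796900  T[23][10]=10·835143799377954+1241963303533920=9593401297313460
row 24: T[24][5]=5·96416888184100+2916342574750=485000783495250  T[24][6]=6·998969857983405+96416888184100=6090236036084530  T[24][7]=7·4382641999117305+998969857983405=31677463851804540  T[24][8]=8·9741955019900400+4382641999117305=82318282158320505  T[24][9]=9·12320068811796900+9741955019900400=120622574326072500  T[24][10]=10·9593401297313460+12320068811796900=108254081784931500
row 25: T[25][6]=6·6090236036084530+485000783495250=37026417000002430  T[25][7]=7·31677463851804540+6090236036084530=227832482998716310  T[25][8]=8·82318282158320505+31677463851804540=690223721118368580  T[25][9]=9·120622574326072500+82318282158320505=1167921451092973005  T[25][10]=10·108254081784931500+120622574326072500=1203163392175387500
row 26: T[26][7]=7·227832482998716310+37026417000002430=1631853797991016600  T[26][8]=8·690223721118368580+227832482998716310=5749622251945664950  T[26][9]=9·1167921451092973005+690223721118368580=11201516780955125625  T[26][10]=10·1203163392175387500+1167921451092973005=13199555372846848005
Read S(26,7) = 1631853797991016600, S(26,8) = 5749622251945664950, S(26,9) = 11201516780955125625, S(26,10) = 13199555372846848005.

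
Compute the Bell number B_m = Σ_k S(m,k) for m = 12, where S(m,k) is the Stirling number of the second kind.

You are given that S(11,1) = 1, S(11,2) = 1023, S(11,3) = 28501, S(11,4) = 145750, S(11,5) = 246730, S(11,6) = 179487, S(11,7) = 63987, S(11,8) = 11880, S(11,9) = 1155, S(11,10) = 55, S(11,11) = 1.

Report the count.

@12  (12,1):1·1+0→1, (12,2):1023·2+1→2047, (12,3):28501·3+1023→86526, (12,4):145750·4+28501→611501, (12,5):246730·5+145750→1379400, (12,6):179487·6+246730→1323652, (12,7):63987·7+179487→627396, (12,8):11880·8+63987→159027, (12,9):1155·9+11880→22275, (12,10):55·10+1155→1705, (12,11):1·11+55→66, (12,12):0·12+1→1
B_12 = ΣS(12,k) = 1+2047+86526+611501+1379400+1323652+627396+159027+22275+1705+66+1 = 4213597

4213597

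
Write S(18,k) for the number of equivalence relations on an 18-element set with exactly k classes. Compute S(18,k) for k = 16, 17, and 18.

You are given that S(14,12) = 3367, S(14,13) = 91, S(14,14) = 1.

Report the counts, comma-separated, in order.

9996, 153, 1

[15] T[15,13]:13*91+3367=4550 · T[15,14]:14*1+91=105 · T[15,15]:15*0+1=1
[16] T[16,14]:14*105+4550=6020 · T[16,15]:15*1+105=120 · T[16,16]:16*0+1=1
[17] T[17,15]:15*120+6020=7820 · T[17,16]:16*1+120=136 · T[17,17]:17*0+1=1
[18] T[18,16]:16*136+7820=9996 · T[18,17]:17*1+136=153 · T[18,18]:18*0+1=1
Read S(18,16) = 9996, S(18,17) = 153, S(18,18) = 1.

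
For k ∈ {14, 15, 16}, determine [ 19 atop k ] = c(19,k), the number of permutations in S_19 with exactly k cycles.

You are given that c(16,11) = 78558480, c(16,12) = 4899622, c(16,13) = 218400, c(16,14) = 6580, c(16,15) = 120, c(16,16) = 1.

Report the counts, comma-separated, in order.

row 17: T[17][12]=16·4899622+78558480=156952432  T[17][13]=16·218400+4899622=8394022  T[17][14]=16·6580+218400=323680  T[17][15]=16·120+6580=8500  T[17][16]=16·1+120=136
row 18: T[18][13]=17·8394022+156952432=299650806  T[18][14]=17·323680+8394022=13896582  T[18][15]=17·8500+323680=468180  T[18][16]=17·136+8500=10812
row 19: T[19][14]=18·13896582+299650806=549789282  T[19][15]=18·468180+13896582=22323822  T[19][16]=18·10812+468180=662796
Read c(19,14) = 549789282, c(19,15) = 22323822, c(19,16) = 662796.

549789282, 22323822, 662796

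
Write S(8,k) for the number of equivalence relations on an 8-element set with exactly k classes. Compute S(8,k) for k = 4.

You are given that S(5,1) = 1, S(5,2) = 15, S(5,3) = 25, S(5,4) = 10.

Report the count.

1701

row 6: T[6][2]=2·15+1=31  T[6][3]=3·25+15=90  T[6][4]=4·10+25=65
row 7: T[7][3]=3·90+31=301  T[7][4]=4·65+90=350
row 8: T[8][4]=4·350+301=1701
Read S(8,4) = 1701.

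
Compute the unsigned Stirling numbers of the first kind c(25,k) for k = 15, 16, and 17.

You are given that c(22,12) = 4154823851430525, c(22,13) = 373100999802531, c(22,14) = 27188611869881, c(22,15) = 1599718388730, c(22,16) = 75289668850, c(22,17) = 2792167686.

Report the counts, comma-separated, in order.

@23  (23,13):373100999802531·22+4154823851430525→12363045847086207, (23,14):27188611869881·22+373100999802531→971250460939913, (23,15):1599718388730·22+27188611869881→62382416421941, (23,16):75289668850·22+1599718388730→3256091103430, (23,17):2792167686·22+75289668850→136717357942
@24  (24,14):971250460939913·23+12363045847086207→34701806448704206, (24,15):62382416421941·23+971250460939913→2406046038644556, (24,16):3256091103430·23+62382416421941→137272511800831, (24,17):136717357942·23+3256091103430→6400590336096
@25  (25,15):2406046038644556·24+34701806448704206→92446911376173550, (25,16):137272511800831·24+2406046038644556→5700586321864500, (25,17):6400590336096·24+137272511800831→290886679867135
Read c(25,15) = 92446911376173550, c(25,16) = 5700586321864500, c(25,17) = 290886679867135.

92446911376173550, 5700586321864500, 290886679867135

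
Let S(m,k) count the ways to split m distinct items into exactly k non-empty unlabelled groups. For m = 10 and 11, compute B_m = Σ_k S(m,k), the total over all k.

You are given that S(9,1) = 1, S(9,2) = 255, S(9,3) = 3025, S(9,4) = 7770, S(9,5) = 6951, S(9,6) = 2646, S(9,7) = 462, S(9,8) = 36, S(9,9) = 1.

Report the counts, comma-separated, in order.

115975, 678570

@10  (10,1):1·1+0→1, (10,2):255·2+1→511, (10,3):3025·3+255→9330, (10,4):7770·4+3025→34105, (10,5):6951·5+7770→42525, (10,6):2646·6+6951→22827, (10,7):462·7+2646→5880, (10,8):36·8+462→750, (10,9):1·9+36→45, (10,10):0·10+1→1
@11  (11,1):1·1+0→1, (11,2):511·2+1→1023, (11,3):9330·3+511→28501, (11,4):34105·4+9330→145750, (11,5):42525·5+34105→246730, (11,6):22827·6+42525→179487, (11,7):5880·7+22827→63987, (11,8):750·8+5880→11880, (11,9):45·9+750→1155, (11,10):1·10+45→55, (11,11):0·11+1→1
B_10 = ΣS(10,k) = 1+511+9330+34105+42525+22827+5880+750+45+1 = 115975
B_11 = ΣS(11,k) = 1+1023+28501+145750+246730+179487+63987+11880+1155+55+1 = 678570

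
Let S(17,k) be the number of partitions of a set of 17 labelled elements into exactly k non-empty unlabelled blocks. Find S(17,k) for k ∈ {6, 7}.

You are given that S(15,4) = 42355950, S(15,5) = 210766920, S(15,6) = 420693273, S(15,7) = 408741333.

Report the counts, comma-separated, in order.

[16] T[16,5]:5*210766920+42355950=1096190550 · T[16,6]:6*420693273+210766920=2734926558 · T[16,7]:7*408741333+420693273=3281882604
[17] T[17,6]:6*2734926558+1096190550=17505749898 · T[17,7]:7*3281882604+2734926558=25708104786
Read S(17,6) = 17505749898, S(17,7) = 25708104786.

17505749898, 25708104786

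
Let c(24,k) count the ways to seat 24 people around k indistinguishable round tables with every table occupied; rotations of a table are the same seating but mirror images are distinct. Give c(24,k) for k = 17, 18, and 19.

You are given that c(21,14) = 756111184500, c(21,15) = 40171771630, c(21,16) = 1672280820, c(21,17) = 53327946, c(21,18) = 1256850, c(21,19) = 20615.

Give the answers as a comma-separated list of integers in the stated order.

r22: T_22,15=21×40171771630+756111184500=1599718388730; T_22,16=21×1672280820+40171771630=75289668850; T_22,17=21×53327946+1672280820=2792167686; T_22,18=21×1256850+53327946=79721796; T_22,19=21×20615+1256850=1689765
r23: T_23,16=22×75289668850+1599718388730=3256091103430; T_23,17=22×2792167686+75289668850=136717357942; T_23,18=22×79721796+2792167686=4546047198; T_23,19=22×1689765+79721796=116896626
r24: T_24,17=23×136717357942+3256091103430=6400590336096; T_24,18=23×4546047198+136717357942=241276443496; T_24,19=23×116896626+4546047198=7234669596
Read c(24,17) = 6400590336096, c(24,18) = 241276443496, c(24,19) = 7234669596.

6400590336096, 241276443496, 7234669596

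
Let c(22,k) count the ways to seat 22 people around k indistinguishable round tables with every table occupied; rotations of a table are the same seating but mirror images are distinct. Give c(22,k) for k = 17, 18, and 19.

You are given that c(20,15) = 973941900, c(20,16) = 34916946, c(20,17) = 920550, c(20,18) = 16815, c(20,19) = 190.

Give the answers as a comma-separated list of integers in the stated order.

2792167686, 79721796, 1689765

i=21: T(21,16)=973941900+20·34916946=1672280820 | T(21,17)=34916946+20·920550=53327946 | T(21,18)=920550+20·16815=1256850 | T(21,19)=16815+20·190=20615
i=22: T(22,17)=1672280820+21·53327946=2792167686 | T(22,18)=53327946+21·1256850=79721796 | T(22,19)=1256850+21·20615=1689765
Read c(22,17) = 2792167686, c(22,18) = 79721796, c(22,19) = 1689765.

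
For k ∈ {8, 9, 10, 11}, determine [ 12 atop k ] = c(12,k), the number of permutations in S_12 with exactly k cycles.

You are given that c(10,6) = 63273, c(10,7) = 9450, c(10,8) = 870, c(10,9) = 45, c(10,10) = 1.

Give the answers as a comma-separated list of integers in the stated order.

[11] T[11,7]:10*9450+63273=157773 · T[11,8]:10*870+9450=18150 · T[11,9]:10*45+870=1320 · T[11,10]:10*1+45=55 · T[11,11]:10*0+1=1
[12] T[12,8]:11*18150+157773=357423 · T[12,9]:11*1320+18150=32670 · T[12,10]:11*55+1320=1925 · T[12,11]:11*1+55=66
Read c(12,8) = 357423, c(12,9) = 32670, c(12,10) = 1925, c(12,11) = 66.

357423, 32670, 1925, 66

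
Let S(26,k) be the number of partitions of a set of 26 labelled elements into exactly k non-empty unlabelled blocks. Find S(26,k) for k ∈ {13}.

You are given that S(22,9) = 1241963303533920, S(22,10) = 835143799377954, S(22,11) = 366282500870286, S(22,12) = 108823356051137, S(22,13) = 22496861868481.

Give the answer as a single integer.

i=23: T(23,10)=1241963303533920+10·835143799377954=9593401297313460 | T(23,11)=835143799377954+11·366282500870286=4864251308951100 | T(23,12)=366282500870286+12·108823356051137=1672162773483930 | T(23,13)=108823356051137+13·22496861868481=401282560341390
i=24: T(24,11)=9593401297313460+11·4864251308951100=63100165695775560 | T(24,12)=4864251308951100+12·1672162773483930=24930204590758260 | T(24,13)=1672162773483930+13·401282560341390=6888836057922000
i=25: T(25,12)=63100165695775560+12·24930204590758260=362262620784874680 | T(25,13)=24930204590758260+13·6888836057922000=114485073343744260
i=26: T(26,13)=362262620784874680+13·114485073343744260=1850568574253550060
Read S(26,13) = 1850568574253550060.

1850568574253550060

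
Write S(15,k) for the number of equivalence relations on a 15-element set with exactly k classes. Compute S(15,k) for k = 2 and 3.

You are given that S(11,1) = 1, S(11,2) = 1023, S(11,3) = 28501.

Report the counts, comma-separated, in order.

i=12: T(12,1)=0+1·1=1 | T(12,2)=1+2·1023=2047 | T(12,3)=1023+3·28501=86526
i=13: T(13,1)=0+1·1=1 | T(13,2)=1+2·2047=4095 | T(13,3)=2047+3·86526=261625
i=14: T(14,1)=0+1·1=1 | T(14,2)=1+2·4095=8191 | T(14,3)=4095+3·261625=788970
i=15: T(15,2)=1+2·8191=16383 | T(15,3)=8191+3·788970=2375101
Read S(15,2) = 16383, S(15,3) = 2375101.

16383, 2375101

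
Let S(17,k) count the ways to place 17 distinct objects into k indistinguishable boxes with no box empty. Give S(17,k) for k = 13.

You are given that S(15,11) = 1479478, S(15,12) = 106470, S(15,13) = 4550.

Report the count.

row 16: T[16][12]=12·106470+1479478=2757118  T[16][13]=13·4550+106470=165620
row 17: T[17][13]=13·165620+2757118=4910178
Read S(17,13) = 4910178.

4910178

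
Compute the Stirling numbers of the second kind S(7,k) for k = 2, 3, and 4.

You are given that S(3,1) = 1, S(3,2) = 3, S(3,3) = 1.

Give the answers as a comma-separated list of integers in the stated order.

r4: T_4,1=1×1+0=1; T_4,2=2×3+1=7; T_4,3=3×1+3=6; T_4,4=4×0+1=1
r5: T_5,1=1×1+0=1; T_5,2=2×7+1=15; T_5,3=3×6+7=25; T_5,4=4×1+6=10
r6: T_6,1=1×1+0=1; T_6,2=2×15+1=31; T_6,3=3×25+15=90; T_6,4=4×10+25=65
r7: T_7,2=2×31+1=63; T_7,3=3×90+31=301; T_7,4=4×65+90=350
Read S(7,2) = 63, S(7,3) = 301, S(7,4) = 350.

63, 301, 350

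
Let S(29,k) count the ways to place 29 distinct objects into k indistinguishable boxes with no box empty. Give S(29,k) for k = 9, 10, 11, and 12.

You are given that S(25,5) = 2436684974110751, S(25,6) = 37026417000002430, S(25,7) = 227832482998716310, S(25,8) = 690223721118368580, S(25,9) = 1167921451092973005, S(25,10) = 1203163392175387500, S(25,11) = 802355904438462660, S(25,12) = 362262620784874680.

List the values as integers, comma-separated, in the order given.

i=26: T(26,6)=2436684974110751+6·37026417000002430=224595186974125331 | T(26,7)=37026417000002430+7·227832482998716310=1631853797991016600 | T(26,8)=227832482998716310+8·690223721118368580=5749622251945664950 | T(26,9)=690223721118368580+9·1167921451092973005=11201516780955125625 | T(26,10)=1167921451092973005+10·1203163392175387500=13199555372846848005 | T(26,11)=1203163392175387500+11·802355904438462660=10029078340998476760 | T(26,12)=802355904438462660+12·362262620784874680=5149507353856958820
i=27: T(27,7)=224595186974125331+7·1631853797991016600=11647571772911241531 | T(27,8)=1631853797991016600+8·5749622251945664950=47628831813556336200 | T(27,9)=5749622251945664950+9·11201516780955125625=106563273280541795575 | T(27,10)=11201516780955125625+10·13199555372846848005=143197070509423605675 | T(27,11)=13199555372846848005+11·10029078340998476760=123519417123830092365 | T(27,12)=10029078340998476760+12·5149507353856958820=71823166587281982600
i=28: T(28,8)=11647571772911241531+8·47628831813556336200=392678226281361931131 | T(28,9)=47628831813556336200+9·106563273280541795575=1006698291338432496375 | T(28,10)=106563273280541795575+10·143197070509423605675=1538533978374777852325 | T(28,11)=143197070509423605675+11·123519417123830092365=1501910658871554621690 | T(28,12)=123519417123830092365+12·71823166587281982600=985397416171213883565
i=29: T(29,9)=392678226281361931131+9·1006698291338432496375=9452962848327254398506 | T(29,10)=1006698291338432496375+10·1538533978374777852325=16392038075086211019625 | T(29,11)=1538533978374777852325+11·1501910658871554621690=18059551225961878690915 | T(29,12)=1501910658871554621690+12·985397416171213883565=13326679652926121224470
Read S(29,9) = 9452962848327254398506, S(29,10) = 16392038075086211019625, S(29,11) = 18059551225961878690915, S(29,12) = 13326679652926121224470.

9452962848327254398506, 16392038075086211019625, 18059551225961878690915, 13326679652926121224470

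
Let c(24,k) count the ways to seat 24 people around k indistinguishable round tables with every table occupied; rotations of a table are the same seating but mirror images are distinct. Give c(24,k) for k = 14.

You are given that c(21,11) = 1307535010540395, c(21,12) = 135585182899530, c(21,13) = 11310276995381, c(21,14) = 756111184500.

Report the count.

34701806448704206

row 22: T[22][12]=21·135585182899530+1307535010540395=4154823851430525  T[22][13]=21·11310276995381+135585182899530=373100999802531  T[22][14]=21·756111184500+11310276995381=27188611869881
row 23: T[23][13]=22·373100999802531+4154823851430525=12363045847086207  T[23][14]=22·27188611869881+373100999802531=971250460939913
row 24: T[24][14]=23·971250460939913+12363045847086207=34701806448704206
Read c(24,14) = 34701806448704206.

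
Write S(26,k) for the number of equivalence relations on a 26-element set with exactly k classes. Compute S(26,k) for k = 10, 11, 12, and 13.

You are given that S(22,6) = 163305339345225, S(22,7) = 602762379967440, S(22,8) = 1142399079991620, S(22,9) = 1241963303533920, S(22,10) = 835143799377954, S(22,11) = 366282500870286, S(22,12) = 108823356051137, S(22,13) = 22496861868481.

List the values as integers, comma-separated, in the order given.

r23: T_23,7=7×602762379967440+163305339345225=4382641999117305; T_23,8=8×1142399079991620+602762379967440=9741955019900400; T_23,9=9×1241963303533920+1142399079991620=12320068811796900; T_23,10=10×835143799377954+1241963303533920=9593401297313460; T_23,11=11×366282500870286+835143799377954=4864251308951100; T_23,12=12×108823356051137+366282500870286=1672162773483930; T_23,13=13×22496861868481+108823356051137=401282560341390
r24: T_24,8=8×9741955019900400+4382641999117305=82318282158320505; T_24,9=9×12320068811796900+9741955019900400=120622574326072500; T_24,10=10×9593401297313460+12320068811796900=108254081784931500; T_24,11=11×4864251308951100+9593401297313460=63100165695775560; T_24,12=12×1672162773483930+4864251308951100=24930204590758260; T_24,13=13×401282560341390+1672162773483930=6888836057922000
r25: T_25,9=9×120622574326072500+82318282158320505=1167921451092973005; T_25,10=10×108254081784931500+120622574326072500=1203163392175387500; T_25,11=11×63100165695775560+108254081784931500=802355904438462660; T_25,12=12×24930204590758260+63100165695775560=362262620784874680; T_25,13=13×6888836057922000+24930204590758260=114485073343744260
r26: T_26,10=10×1203163392175387500+1167921451092973005=13199555372846848005; T_26,11=11×802355904438462660+1203163392175387500=10029078340998476760; T_26,12=12×362262620784874680+802355904438462660=5149507353856958820; T_26,13=13×114485073343744260+362262620784874680=1850568574253550060
Read S(26,10) = 13199555372846848005, S(26,11) = 10029078340998476760, S(26,12) = 5149507353856958820, S(26,13) = 1850568574253550060.

13199555372846848005, 10029078340998476760, 5149507353856958820, 1850568574253550060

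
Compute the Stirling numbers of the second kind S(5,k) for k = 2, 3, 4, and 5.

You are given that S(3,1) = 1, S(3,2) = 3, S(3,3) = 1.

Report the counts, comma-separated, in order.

@4  (4,1):1·1+0→1, (4,2):3·2+1→7, (4,3):1·3+3→6, (4,4):0·4+1→1
@5  (5,2):7·2+1→15, (5,3):6·3+7→25, (5,4):1·4+6→10, (5,5):0·5+1→1
Read S(5,2) = 15, S(5,3) = 25, S(5,4) = 10, S(5,5) = 1.

15, 25, 10, 1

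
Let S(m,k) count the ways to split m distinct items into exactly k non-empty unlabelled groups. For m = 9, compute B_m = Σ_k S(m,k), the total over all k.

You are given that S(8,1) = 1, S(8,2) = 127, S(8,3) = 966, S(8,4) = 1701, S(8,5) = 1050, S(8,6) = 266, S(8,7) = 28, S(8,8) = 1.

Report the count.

21147

i=9: T(9,1)=0+1·1=1 | T(9,2)=1+2·127=255 | T(9,3)=127+3·966=3025 | T(9,4)=966+4·1701=7770 | T(9,5)=1701+5·1050=6951 | T(9,6)=1050+6·266=2646 | T(9,7)=266+7·28=462 | T(9,8)=28+8·1=36 | T(9,9)=1+9·0=1
B_9 = ΣS(9,k) = 1+255+3025+7770+6951+2646+462+36+1 = 21147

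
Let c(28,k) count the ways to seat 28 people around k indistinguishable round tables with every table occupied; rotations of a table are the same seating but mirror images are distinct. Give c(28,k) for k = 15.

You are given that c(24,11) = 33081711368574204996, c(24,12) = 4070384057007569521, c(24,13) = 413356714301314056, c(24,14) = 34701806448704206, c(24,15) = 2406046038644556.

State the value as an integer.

5370555489012577816470

r25: T_25,12=24×4070384057007569521+33081711368574204996=130770928736755873500; T_25,13=24×413356714301314056+4070384057007569521=13990945200239106865; T_25,14=24×34701806448704206+413356714301314056=1246200069070215000; T_25,15=24×2406046038644556+34701806448704206=92446911376173550
r26: T_26,13=25×13990945200239106865+130770928736755873500=480544558742733545125; T_26,14=25×1246200069070215000+13990945200239106865=45145946926994481865; T_26,15=25×92446911376173550+1246200069070215000=3557372853474553750
r27: T_27,14=26×45145946926994481865+480544558742733545125=1654339178844590073615; T_27,15=26×3557372853474553750+45145946926994481865=137637641117332879365
r28: T_28,15=27×137637641117332879365+1654339178844590073615=5370555489012577816470
Read c(28,15) = 5370555489012577816470.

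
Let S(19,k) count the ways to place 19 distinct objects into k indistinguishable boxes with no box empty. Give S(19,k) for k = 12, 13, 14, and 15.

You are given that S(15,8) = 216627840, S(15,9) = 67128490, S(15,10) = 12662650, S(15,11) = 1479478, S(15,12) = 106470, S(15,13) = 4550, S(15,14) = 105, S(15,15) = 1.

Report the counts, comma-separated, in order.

[16] T[16,9]:9*67128490+216627840=820784250 · T[16,10]:10*12662650+67128490=193754990 · T[16,11]:11*1479478+12662650=28936908 · T[16,12]:12*106470+1479478=2757118 · T[16,13]:13*4550+106470=165620 · T[16,14]:14*105+4550=6020 · T[16,15]:15*1+105=120
[17] T[17,10]:10*193754990+820784250=2758334150 · T[17,11]:11*28936908+193754990=512060978 · T[17,12]:12*2757118+28936908=62022324 · T[17,13]:13*165620+2757118=4910178 · T[17,14]:14*6020+165620=249900 · T[17,15]:15*120+6020=7820
[18] T[18,11]:11*512060978+2758334150=8391004908 · T[18,12]:12*62022324+512060978=1256328866 · T[18,13]:13*4910178+62022324=125854638 · T[18,14]:14*249900+4910178=8408778 · T[18,15]:15*7820+249900=367200
[19] T[19,12]:12*1256328866+8391004908=23466951300 · T[19,13]:13*125854638+1256328866=2892439160 · T[19,14]:14*8408778+125854638=243577530 · T[19,15]:15*367200+8408778=13916778
Read S(19,12) = 23466951300, S(19,13) = 2892439160, S(19,14) = 243577530, S(19,15) = 13916778.

23466951300, 2892439160, 243577530, 13916778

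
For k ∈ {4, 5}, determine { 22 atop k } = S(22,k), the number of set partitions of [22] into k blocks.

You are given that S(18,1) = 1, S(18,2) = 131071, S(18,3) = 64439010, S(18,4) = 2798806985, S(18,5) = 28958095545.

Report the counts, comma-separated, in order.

727778623825, 19137821912055

[19] T[19,1]:1*1+0=1 · T[19,2]:2*131071+1=262143 · T[19,3]:3*64439010+131071=193448101 · T[19,4]:4*2798806985+64439010=11259666950 · T[19,5]:5*28958095545+2798806985=147589284710
[20] T[20,2]:2*262143+1=524287 · T[20,3]:3*193448101+262143=580606446 · T[20,4]:4*11259666950+193448101=45232115901 · T[20,5]:5*147589284710+11259666950=749206090500
[21] T[21,3]:3*580606446+524287=1742343625 · T[21,4]:4*45232115901+580606446=181509070050 · T[21,5]:5*749206090500+45232115901=3791262568401
[22] T[22,4]:4*181509070050+1742343625=727778623825 · T[22,5]:5*3791262568401+181509070050=19137821912055
Read S(22,4) = 727778623825, S(22,5) = 19137821912055.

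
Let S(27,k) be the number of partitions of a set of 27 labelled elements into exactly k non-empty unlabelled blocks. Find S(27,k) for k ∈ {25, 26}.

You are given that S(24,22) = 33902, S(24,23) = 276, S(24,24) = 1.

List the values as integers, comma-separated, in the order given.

r25: T_25,23=23×276+33902=40250; T_25,24=24×1+276=300; T_25,25=25×0+1=1
r26: T_26,24=24×300+40250=47450; T_26,25=25×1+300=325; T_26,26=26×0+1=1
r27: T_27,25=25×325+47450=55575; T_27,26=26×1+325=351
Read S(27,25) = 55575, S(27,26) = 351.

55575, 351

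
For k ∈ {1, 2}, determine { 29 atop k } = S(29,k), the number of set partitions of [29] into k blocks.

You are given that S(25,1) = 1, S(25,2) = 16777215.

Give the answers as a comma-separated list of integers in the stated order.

1, 268435455

@26  (26,1):1·1+0→1, (26,2):16777215·2+1→33554431
@27  (27,1):1·1+0→1, (27,2):33554431·2+1→67108863
@28  (28,1):1·1+0→1, (28,2):67108863·2+1→134217727
@29  (29,1):1·1+0→1, (29,2):134217727·2+1→268435455
Read S(29,1) = 1, S(29,2) = 268435455.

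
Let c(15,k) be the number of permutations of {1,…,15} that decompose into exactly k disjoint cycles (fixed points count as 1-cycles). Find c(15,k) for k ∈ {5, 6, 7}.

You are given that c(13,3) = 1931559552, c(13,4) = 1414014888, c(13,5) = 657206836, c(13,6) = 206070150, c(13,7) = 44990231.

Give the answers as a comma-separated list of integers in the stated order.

r14: T_14,4=13×1414014888+1931559552=20313753096; T_14,5=13×657206836+1414014888=9957703756; T_14,6=13×206070150+657206836=3336118786; T_14,7=13×44990231+206070150=790943153
r15: T_15,5=14×9957703756+20313753096=159721605680; T_15,6=14×3336118786+9957703756=56663366760; T_15,7=14×790943153+3336118786=14409322928
Read c(15,5) = 159721605680, c(15,6) = 56663366760, c(15,7) = 14409322928.

159721605680, 56663366760, 14409322928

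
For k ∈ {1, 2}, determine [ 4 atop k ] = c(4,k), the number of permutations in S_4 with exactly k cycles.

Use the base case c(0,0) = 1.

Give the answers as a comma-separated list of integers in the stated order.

row 1: T[1][1]=0·0+1=1
row 2: T[2][1]=1·1+0=1  T[2][2]=1·0+1=1
row 3: T[3][1]=2·1+0=2  T[3][2]=2·1+1=3
row 4: T[4][1]=3·2+0=6  T[4][2]=3·3+2=11
Read c(4,1) = 6, c(4,2) = 11.

6, 11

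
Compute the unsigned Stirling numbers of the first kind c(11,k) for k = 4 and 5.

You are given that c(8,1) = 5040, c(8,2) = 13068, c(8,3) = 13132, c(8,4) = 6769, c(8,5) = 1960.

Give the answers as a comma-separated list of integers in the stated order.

8409500, 3416930

r9: T_9,2=8×13068+5040=109584; T_9,3=8×13132+13068=118124; T_9,4=8×6769+13132=67284; T_9,5=8×1960+6769=22449
r10: T_10,3=9×118124+109584=1172700; T_10,4=9×67284+118124=723680; T_10,5=9×22449+67284=269325
r11: T_11,4=10×723680+1172700=8409500; T_11,5=10×269325+723680=3416930
Read c(11,4) = 8409500, c(11,5) = 3416930.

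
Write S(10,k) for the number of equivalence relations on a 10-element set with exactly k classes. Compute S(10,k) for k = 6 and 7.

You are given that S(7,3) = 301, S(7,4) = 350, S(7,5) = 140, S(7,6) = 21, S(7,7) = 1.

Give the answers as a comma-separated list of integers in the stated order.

r8: T_8,4=4×350+301=1701; T_8,5=5×140+350=1050; T_8,6=6×21+140=266; T_8,7=7×1+21=28
r9: T_9,5=5×1050+1701=6951; T_9,6=6×266+1050=2646; T_9,7=7×28+266=462
r10: T_10,6=6×2646+6951=22827; T_10,7=7×462+2646=5880
Read S(10,6) = 22827, S(10,7) = 5880.

22827, 5880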